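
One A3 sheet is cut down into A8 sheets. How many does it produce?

Each ISO step halves the sheet: 1 × A3 → 2 × A4 → 4 × A5 → 8 × A6 → …
From A3 to A8 is 5 halving steps: 2^5 = 32.

32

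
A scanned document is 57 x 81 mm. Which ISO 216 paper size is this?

C8 (57 × 81 mm)

Aspect ratio 81/57 ≈ 1.421 — close to the ISO √2 ≈ 1.414.
In the C-series (envelope sizes, between A and B): C8 = 57 × 81 mm.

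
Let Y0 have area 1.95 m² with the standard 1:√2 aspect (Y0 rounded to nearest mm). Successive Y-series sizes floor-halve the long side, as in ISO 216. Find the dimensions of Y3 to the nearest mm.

415 × 587 mm

Let Y0's short side be w mm. w · w√2 = 1.95 m² = 1,950,000 mm², so w ≈ 1174.2 mm and w√2 ≈ 1660.6 mm → Y0 = 1174 × 1661 mm.
Y1: ⌊1661/2⌋ × 1174 = 830 × 1174 mm
Y2: ⌊1174/2⌋ × 830 = 587 × 830 mm
Y3: ⌊830/2⌋ × 587 = 415 × 587 mm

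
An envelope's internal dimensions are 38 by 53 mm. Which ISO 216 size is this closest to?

A9 (37 × 52 mm)

Aspect ratio 53/38 ≈ 1.395 (ISO target is √2 ≈ 1.414).
In the A-series (A0 area = 1 m²): A9 = 37 × 52 mm.
Off by 2 mm total — nearest standard size.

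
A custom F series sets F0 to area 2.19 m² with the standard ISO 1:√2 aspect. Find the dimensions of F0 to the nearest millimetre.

1244 × 1760 mm

Let the short side be w mm. Then w · w√2 = 2.19 m² = 2,190,000 mm².
w² = 2,190,000/√2, so w ≈ 1244.4 mm; long side = w√2 ≈ 1759.9 mm.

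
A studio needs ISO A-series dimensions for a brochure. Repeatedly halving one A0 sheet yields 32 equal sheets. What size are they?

32 = 2^5, so 5 halving steps.
A0 → A1 → … → A5 after 5 steps.

A5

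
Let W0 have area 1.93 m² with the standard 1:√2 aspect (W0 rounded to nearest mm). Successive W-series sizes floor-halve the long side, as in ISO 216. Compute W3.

413 × 584 mm

Let W0's short side be w mm. w · w√2 = 1.93 m² = 1,930,000 mm², so w ≈ 1168.2 mm and w√2 ≈ 1652.1 mm → W0 = 1168 × 1652 mm.
W1: ⌊1652/2⌋ × 1168 = 826 × 1168 mm
W2: ⌊1168/2⌋ × 826 = 584 × 826 mm
W3: ⌊826/2⌋ × 584 = 413 × 584 mm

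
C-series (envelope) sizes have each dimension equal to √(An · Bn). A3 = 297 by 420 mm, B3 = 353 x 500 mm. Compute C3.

324 × 458 mm

Short side: √(297 · 353) = √104841 ≈ 323.8 → 324 mm
Long side: √(420 · 500) = √210000 ≈ 458.3 → 458 mm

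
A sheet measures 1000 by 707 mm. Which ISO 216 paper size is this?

B1 (707 × 1000 mm)

Aspect ratio 1000/707 ≈ 1.414 — close to the ISO √2 ≈ 1.414.
In the B-series (B0 = 1000 × 1414 mm): B1 = 707 × 1000 mm.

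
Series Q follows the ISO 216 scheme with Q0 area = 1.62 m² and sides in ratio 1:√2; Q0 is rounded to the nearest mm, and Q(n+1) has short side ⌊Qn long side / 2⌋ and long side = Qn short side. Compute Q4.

Let Q0's short side be w mm. w · w√2 = 1.62 m² = 1,620,000 mm², so w ≈ 1070.3 mm and w√2 ≈ 1513.6 mm → Q0 = 1070 × 1514 mm.
Q1: ⌊1514/2⌋ × 1070 = 757 × 1070 mm
Q2: ⌊1070/2⌋ × 757 = 535 × 757 mm
Q3: ⌊757/2⌋ × 535 = 378 × 535 mm
Q4: ⌊535/2⌋ × 378 = 267 × 378 mm

267 × 378 mm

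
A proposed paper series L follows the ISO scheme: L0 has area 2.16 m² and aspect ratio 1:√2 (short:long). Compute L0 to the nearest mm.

1236 × 1748 mm

Let the short side be w mm. Then w · w√2 = 2.16 m² = 2,160,000 mm².
w² = 2,160,000/√2, so w ≈ 1235.9 mm; long side = w√2 ≈ 1747.8 mm.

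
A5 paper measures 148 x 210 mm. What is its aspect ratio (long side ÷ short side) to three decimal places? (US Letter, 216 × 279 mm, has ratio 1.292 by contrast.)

1.419

210 / 148 = 1.419
ISO 216 targets √2 ≈ 1.414; the +0.005 deviation is from mm rounding.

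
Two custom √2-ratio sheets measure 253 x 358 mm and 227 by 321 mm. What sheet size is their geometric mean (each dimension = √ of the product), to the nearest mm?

240 × 339 mm

Short side: √(253 · 227) = √57431 ≈ 239.6 → 240 mm
Long side: √(358 · 321) = √114918 ≈ 339.0 → 339 mm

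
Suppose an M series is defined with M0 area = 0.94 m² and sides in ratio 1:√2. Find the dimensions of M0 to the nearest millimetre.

Let the short side be w mm. Then w · w√2 = 0.94 m² = 940,000 mm².
w² = 940,000/√2, so w ≈ 815.3 mm; long side = w√2 ≈ 1153.0 mm.

815 × 1153 mm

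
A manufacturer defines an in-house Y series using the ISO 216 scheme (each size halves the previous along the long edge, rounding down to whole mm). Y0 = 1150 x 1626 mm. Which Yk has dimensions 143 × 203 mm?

Y6

Y0: 1150 × 1626 mm
Y1: 813 × 1150 mm
Y2: 575 × 813 mm
Y3: 406 × 575 mm
Y4: 287 × 406 mm
Y5: 203 × 287 mm
Y6: 143 × 203 mm
Y7: 101 × 143 mm
→ matches Y6.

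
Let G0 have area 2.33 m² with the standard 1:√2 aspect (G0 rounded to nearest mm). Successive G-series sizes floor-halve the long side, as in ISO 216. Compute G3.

Let G0's short side be w mm. w · w√2 = 2.33 m² = 2,330,000 mm², so w ≈ 1283.6 mm and w√2 ≈ 1815.2 mm → G0 = 1284 × 1815 mm.
G1: ⌊1815/2⌋ × 1284 = 907 × 1284 mm
G2: ⌊1284/2⌋ × 907 = 642 × 907 mm
G3: ⌊907/2⌋ × 642 = 453 × 642 mm

453 × 642 mm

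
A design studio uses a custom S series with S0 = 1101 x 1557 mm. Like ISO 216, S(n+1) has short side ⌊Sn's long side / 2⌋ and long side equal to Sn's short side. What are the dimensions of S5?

S1: ⌊1557/2⌋ × 1101 = 778 × 1101 mm
S2: ⌊1101/2⌋ × 778 = 550 × 778 mm
S3: ⌊778/2⌋ × 550 = 389 × 550 mm
S4: ⌊550/2⌋ × 389 = 275 × 389 mm
S5: ⌊389/2⌋ × 275 = 194 × 275 mm

194 × 275 mm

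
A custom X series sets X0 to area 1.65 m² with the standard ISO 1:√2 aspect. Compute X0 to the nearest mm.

Let the short side be w mm. Then w · w√2 = 1.65 m² = 1,650,000 mm².
w² = 1,650,000/√2, so w ≈ 1080.2 mm; long side = w√2 ≈ 1527.6 mm.

1080 × 1528 mm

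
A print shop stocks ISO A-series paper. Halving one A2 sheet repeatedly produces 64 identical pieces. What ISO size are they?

A8

64 = 2^6, so 6 halving steps.
A2 → A3 → … → A8 after 6 steps.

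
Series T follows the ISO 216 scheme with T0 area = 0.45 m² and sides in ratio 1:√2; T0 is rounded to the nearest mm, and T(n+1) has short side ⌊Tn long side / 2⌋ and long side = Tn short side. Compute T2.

282 × 399 mm

Let T0's short side be w mm. w · w√2 = 0.45 m² = 450,000 mm², so w ≈ 564.1 mm and w√2 ≈ 797.7 mm → T0 = 564 × 798 mm.
T1: ⌊798/2⌋ × 564 = 399 × 564 mm
T2: ⌊564/2⌋ × 399 = 282 × 399 mm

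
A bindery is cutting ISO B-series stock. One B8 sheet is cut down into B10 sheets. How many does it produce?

Each ISO step halves the sheet: 1 × B8 → 2 × B9 → 4 × B10
From B8 to B10 is 2 halving steps: 2^2 = 4.

4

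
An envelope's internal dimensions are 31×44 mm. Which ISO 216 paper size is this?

B10 (31 × 44 mm)

Aspect ratio 44/31 ≈ 1.419 — close to the ISO √2 ≈ 1.414.
In the B-series (B0 = 1000 × 1414 mm): B10 = 31 × 44 mm.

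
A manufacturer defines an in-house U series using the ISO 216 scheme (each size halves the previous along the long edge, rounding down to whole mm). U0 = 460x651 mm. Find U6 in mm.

57 × 81 mm

U1: ⌊651/2⌋ × 460 = 325 × 460 mm
U2: ⌊460/2⌋ × 325 = 230 × 325 mm
U3: ⌊325/2⌋ × 230 = 162 × 230 mm
U4: ⌊230/2⌋ × 162 = 115 × 162 mm
U5: ⌊162/2⌋ × 115 = 81 × 115 mm
U6: ⌊115/2⌋ × 81 = 57 × 81 mm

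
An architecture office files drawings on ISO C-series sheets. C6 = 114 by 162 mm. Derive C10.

28 × 40 mm

C7: ⌊162/2⌋ × 114 = 81 × 114 mm
C8: ⌊114/2⌋ × 81 = 57 × 81 mm
C9: ⌊81/2⌋ × 57 = 40 × 57 mm
C10: ⌊57/2⌋ × 40 = 28 × 40 mm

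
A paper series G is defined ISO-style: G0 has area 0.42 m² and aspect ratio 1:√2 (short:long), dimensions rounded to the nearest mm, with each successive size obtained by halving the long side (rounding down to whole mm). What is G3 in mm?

192 × 272 mm

Let G0's short side be w mm. w · w√2 = 0.42 m² = 420,000 mm², so w ≈ 545.0 mm and w√2 ≈ 770.7 mm → G0 = 545 × 771 mm.
G1: ⌊771/2⌋ × 545 = 385 × 545 mm
G2: ⌊545/2⌋ × 385 = 272 × 385 mm
G3: ⌊385/2⌋ × 272 = 192 × 272 mm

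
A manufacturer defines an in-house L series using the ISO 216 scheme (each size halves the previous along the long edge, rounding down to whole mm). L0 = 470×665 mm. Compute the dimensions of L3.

L1: ⌊665/2⌋ × 470 = 332 × 470 mm
L2: ⌊470/2⌋ × 332 = 235 × 332 mm
L3: ⌊332/2⌋ × 235 = 166 × 235 mm

166 × 235 mm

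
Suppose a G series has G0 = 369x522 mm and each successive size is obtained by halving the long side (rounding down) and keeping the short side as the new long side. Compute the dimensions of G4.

G1 = 261 × 369 mm (from G0 by 1 halving).
G2: ⌊369/2⌋ × 261 = 184 × 261 mm
G3: ⌊261/2⌋ × 184 = 130 × 184 mm
G4: ⌊184/2⌋ × 130 = 92 × 130 mm

92 × 130 mm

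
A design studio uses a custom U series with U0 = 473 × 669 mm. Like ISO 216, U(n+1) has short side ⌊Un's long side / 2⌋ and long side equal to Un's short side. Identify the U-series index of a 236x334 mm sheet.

U2

U0: 473 × 669 mm
U1: 334 × 473 mm
U2: 236 × 334 mm
U3: 167 × 236 mm
→ matches U2.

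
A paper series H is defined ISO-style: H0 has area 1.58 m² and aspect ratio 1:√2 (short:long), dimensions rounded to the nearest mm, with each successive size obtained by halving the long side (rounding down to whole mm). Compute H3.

Let H0's short side be w mm. w · w√2 = 1.58 m² = 1,580,000 mm², so w ≈ 1057.0 mm and w√2 ≈ 1494.8 mm → H0 = 1057 × 1495 mm.
H1: ⌊1495/2⌋ × 1057 = 747 × 1057 mm
H2: ⌊1057/2⌋ × 747 = 528 × 747 mm
H3: ⌊747/2⌋ × 528 = 373 × 528 mm

373 × 528 mm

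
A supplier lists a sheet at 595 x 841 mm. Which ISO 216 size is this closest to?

Aspect ratio 841/595 ≈ 1.413 — close to the ISO √2 ≈ 1.414.
In the A-series (A0 area = 1 m²): A1 = 594 × 841 mm.
Off by 1 mm total — nearest standard size.

A1 (594 × 841 mm)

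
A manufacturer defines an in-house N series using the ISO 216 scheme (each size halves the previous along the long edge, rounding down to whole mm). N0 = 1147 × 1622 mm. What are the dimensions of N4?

N1: ⌊1622/2⌋ × 1147 = 811 × 1147 mm
N2: ⌊1147/2⌋ × 811 = 573 × 811 mm
N3: ⌊811/2⌋ × 573 = 405 × 573 mm
N4: ⌊573/2⌋ × 405 = 286 × 405 mm

286 × 405 mm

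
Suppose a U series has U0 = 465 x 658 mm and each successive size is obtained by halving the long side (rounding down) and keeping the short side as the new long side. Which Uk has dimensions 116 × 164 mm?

U4

U0: 465 × 658 mm
U1: 329 × 465 mm
U2: 232 × 329 mm
U3: 164 × 232 mm
U4: 116 × 164 mm
U5: 82 × 116 mm
→ matches U4.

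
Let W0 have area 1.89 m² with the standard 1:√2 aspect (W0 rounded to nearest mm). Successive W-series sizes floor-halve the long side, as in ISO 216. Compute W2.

578 × 817 mm

Let W0's short side be w mm. w · w√2 = 1.89 m² = 1,890,000 mm², so w ≈ 1156.0 mm and w√2 ≈ 1634.9 mm → W0 = 1156 × 1635 mm.
W1: ⌊1635/2⌋ × 1156 = 817 × 1156 mm
W2: ⌊1156/2⌋ × 817 = 578 × 817 mm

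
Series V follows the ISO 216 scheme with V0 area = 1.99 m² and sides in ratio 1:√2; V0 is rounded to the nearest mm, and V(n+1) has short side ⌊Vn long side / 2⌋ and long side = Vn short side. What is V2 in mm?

593 × 839 mm

Let V0's short side be w mm. w · w√2 = 1.99 m² = 1,990,000 mm², so w ≈ 1186.2 mm and w√2 ≈ 1677.6 mm → V0 = 1186 × 1678 mm.
V1: ⌊1678/2⌋ × 1186 = 839 × 1186 mm
V2: ⌊1186/2⌋ × 839 = 593 × 839 mm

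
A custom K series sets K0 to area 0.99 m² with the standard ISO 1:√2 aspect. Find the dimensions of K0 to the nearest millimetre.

837 × 1183 mm

Let the short side be w mm. Then w · w√2 = 0.99 m² = 990,000 mm².
w² = 990,000/√2, so w ≈ 836.7 mm; long side = w√2 ≈ 1183.2 mm.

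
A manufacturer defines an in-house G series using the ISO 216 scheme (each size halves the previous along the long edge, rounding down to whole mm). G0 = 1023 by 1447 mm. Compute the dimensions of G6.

127 × 180 mm

G1: ⌊1447/2⌋ × 1023 = 723 × 1023 mm
G2: ⌊1023/2⌋ × 723 = 511 × 723 mm
G3: ⌊723/2⌋ × 511 = 361 × 511 mm
G4: ⌊511/2⌋ × 361 = 255 × 361 mm
G5: ⌊361/2⌋ × 255 = 180 × 255 mm
G6: ⌊255/2⌋ × 180 = 127 × 180 mm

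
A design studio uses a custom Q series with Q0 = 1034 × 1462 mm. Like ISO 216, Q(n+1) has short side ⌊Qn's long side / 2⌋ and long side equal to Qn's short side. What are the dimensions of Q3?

Q1: ⌊1462/2⌋ × 1034 = 731 × 1034 mm
Q2: ⌊1034/2⌋ × 731 = 517 × 731 mm
Q3: ⌊731/2⌋ × 517 = 365 × 517 mm

365 × 517 mm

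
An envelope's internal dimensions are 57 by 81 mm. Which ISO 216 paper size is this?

Aspect ratio 81/57 ≈ 1.421 — close to the ISO √2 ≈ 1.414.
In the C-series (envelope sizes, between A and B): C8 = 57 × 81 mm.

C8 (57 × 81 mm)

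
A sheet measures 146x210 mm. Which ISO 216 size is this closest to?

A5 (148 × 210 mm)

Aspect ratio 210/146 ≈ 1.438 (ISO target is √2 ≈ 1.414).
In the A-series (A0 area = 1 m²): A5 = 148 × 210 mm.
Off by 2 mm total — nearest standard size.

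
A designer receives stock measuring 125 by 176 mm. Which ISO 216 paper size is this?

B6 (125 × 176 mm)

Aspect ratio 176/125 ≈ 1.408 — close to the ISO √2 ≈ 1.414.
In the B-series (B0 = 1000 × 1414 mm): B6 = 125 × 176 mm.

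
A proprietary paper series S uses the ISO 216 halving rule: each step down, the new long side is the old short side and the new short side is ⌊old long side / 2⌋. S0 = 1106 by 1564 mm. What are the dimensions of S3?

S1 = 782 × 1106 mm (from S0 by 1 halving).
S2: ⌊1106/2⌋ × 782 = 553 × 782 mm
S3: ⌊782/2⌋ × 553 = 391 × 553 mm

391 × 553 mm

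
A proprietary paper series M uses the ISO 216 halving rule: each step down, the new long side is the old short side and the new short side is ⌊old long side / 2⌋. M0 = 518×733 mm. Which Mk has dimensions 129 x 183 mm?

M0: 518 × 733 mm
M1: 366 × 518 mm
M2: 259 × 366 mm
M3: 183 × 259 mm
M4: 129 × 183 mm
M5: 91 × 129 mm
→ matches M4.

M4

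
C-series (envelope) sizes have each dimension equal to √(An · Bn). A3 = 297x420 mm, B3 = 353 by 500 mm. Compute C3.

Short side: √(297 · 353) = √104841 ≈ 323.8 → 324 mm
Long side: √(420 · 500) = √210000 ≈ 458.3 → 458 mm

324 × 458 mm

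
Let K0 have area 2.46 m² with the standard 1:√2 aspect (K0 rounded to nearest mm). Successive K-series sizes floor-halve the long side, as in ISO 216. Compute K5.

233 × 329 mm

Let K0's short side be w mm. w · w√2 = 2.46 m² = 2,460,000 mm², so w ≈ 1318.9 mm and w√2 ≈ 1865.2 mm → K0 = 1319 × 1865 mm.
K1: ⌊1865/2⌋ × 1319 = 932 × 1319 mm
K2: ⌊1319/2⌋ × 932 = 659 × 932 mm
K3: ⌊932/2⌋ × 659 = 466 × 659 mm
K4: ⌊659/2⌋ × 466 = 329 × 466 mm
K5: ⌊466/2⌋ × 329 = 233 × 329 mm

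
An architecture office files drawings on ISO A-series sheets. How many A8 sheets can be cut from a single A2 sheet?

64

Each ISO step halves the sheet: 1 × A2 → 2 × A3 → 4 × A4 → 8 × A5 → …
From A2 to A8 is 6 halving steps: 2^6 = 64.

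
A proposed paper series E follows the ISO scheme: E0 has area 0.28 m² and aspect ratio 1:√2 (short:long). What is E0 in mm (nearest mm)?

Let the short side be w mm. Then w · w√2 = 0.28 m² = 280,000 mm².
w² = 280,000/√2, so w ≈ 445.0 mm; long side = w√2 ≈ 629.3 mm.

445 × 629 mm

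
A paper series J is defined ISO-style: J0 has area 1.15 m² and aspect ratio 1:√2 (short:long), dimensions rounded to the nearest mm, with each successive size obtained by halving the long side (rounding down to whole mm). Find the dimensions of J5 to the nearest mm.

159 × 225 mm

Let J0's short side be w mm. w · w√2 = 1.15 m² = 1,150,000 mm², so w ≈ 901.8 mm and w√2 ≈ 1275.3 mm → J0 = 902 × 1275 mm.
J1: ⌊1275/2⌋ × 902 = 637 × 902 mm
J2: ⌊902/2⌋ × 637 = 451 × 637 mm
J3: ⌊637/2⌋ × 451 = 318 × 451 mm
J4: ⌊451/2⌋ × 318 = 225 × 318 mm
J5: ⌊318/2⌋ × 225 = 159 × 225 mm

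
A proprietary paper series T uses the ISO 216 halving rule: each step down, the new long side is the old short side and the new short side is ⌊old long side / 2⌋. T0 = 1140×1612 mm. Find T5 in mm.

T1 = 806 × 1140 mm (from T0 by 1 halving).
T2: ⌊1140/2⌋ × 806 = 570 × 806 mm
T3: ⌊806/2⌋ × 570 = 403 × 570 mm
T4: ⌊570/2⌋ × 403 = 285 × 403 mm
T5: ⌊403/2⌋ × 285 = 201 × 285 mm

201 × 285 mm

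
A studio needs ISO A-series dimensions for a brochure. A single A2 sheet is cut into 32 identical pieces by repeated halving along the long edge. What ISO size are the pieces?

32 = 2^5, so 5 halving steps.
A2 → A3 → … → A7 after 5 steps.

A7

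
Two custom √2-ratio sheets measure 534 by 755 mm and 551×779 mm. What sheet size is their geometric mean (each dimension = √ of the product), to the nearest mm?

542 × 767 mm

Short side: √(534 · 551) = √294234 ≈ 542.4 → 542 mm
Long side: √(755 · 779) = √588145 ≈ 766.9 → 767 mm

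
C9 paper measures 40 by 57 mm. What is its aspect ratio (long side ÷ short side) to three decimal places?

57 / 40 = 1.425
ISO 216 targets √2 ≈ 1.414; the +0.011 deviation is from mm rounding.

1.425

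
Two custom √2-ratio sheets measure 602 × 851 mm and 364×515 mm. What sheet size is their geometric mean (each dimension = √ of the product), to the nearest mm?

468 × 662 mm

Short side: √(602 · 364) = √219128 ≈ 468.1 → 468 mm
Long side: √(851 · 515) = √438265 ≈ 662.0 → 662 mm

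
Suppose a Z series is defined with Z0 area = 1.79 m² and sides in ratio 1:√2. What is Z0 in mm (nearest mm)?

Let the short side be w mm. Then w · w√2 = 1.79 m² = 1,790,000 mm².
w² = 1,790,000/√2, so w ≈ 1125.0 mm; long side = w√2 ≈ 1591.1 mm.

1125 × 1591 mm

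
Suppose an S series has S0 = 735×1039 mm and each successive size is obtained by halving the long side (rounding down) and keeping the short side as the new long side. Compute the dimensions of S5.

S1: ⌊1039/2⌋ × 735 = 519 × 735 mm
S2: ⌊735/2⌋ × 519 = 367 × 519 mm
S3: ⌊519/2⌋ × 367 = 259 × 367 mm
S4: ⌊367/2⌋ × 259 = 183 × 259 mm
S5: ⌊259/2⌋ × 183 = 129 × 183 mm

129 × 183 mm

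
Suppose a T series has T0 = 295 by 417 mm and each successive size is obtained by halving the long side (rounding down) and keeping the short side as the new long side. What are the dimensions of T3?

104 × 147 mm

T1: ⌊417/2⌋ × 295 = 208 × 295 mm
T2: ⌊295/2⌋ × 208 = 147 × 208 mm
T3: ⌊208/2⌋ × 147 = 104 × 147 mm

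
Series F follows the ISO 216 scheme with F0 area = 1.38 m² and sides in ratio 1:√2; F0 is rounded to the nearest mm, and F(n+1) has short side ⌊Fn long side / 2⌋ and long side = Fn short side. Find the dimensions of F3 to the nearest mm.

Let F0's short side be w mm. w · w√2 = 1.38 m² = 1,380,000 mm², so w ≈ 987.8 mm and w√2 ≈ 1397.0 mm → F0 = 988 × 1397 mm.
F1: ⌊1397/2⌋ × 988 = 698 × 988 mm
F2: ⌊988/2⌋ × 698 = 494 × 698 mm
F3: ⌊698/2⌋ × 494 = 349 × 494 mm

349 × 494 mm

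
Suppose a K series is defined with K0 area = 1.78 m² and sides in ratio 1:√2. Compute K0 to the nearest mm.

1122 × 1587 mm

Let the short side be w mm. Then w · w√2 = 1.78 m² = 1,780,000 mm².
w² = 1,780,000/√2, so w ≈ 1121.9 mm; long side = w√2 ≈ 1586.6 mm.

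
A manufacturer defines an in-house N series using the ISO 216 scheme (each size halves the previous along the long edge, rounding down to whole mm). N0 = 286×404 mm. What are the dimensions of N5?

N1: ⌊404/2⌋ × 286 = 202 × 286 mm
N2: ⌊286/2⌋ × 202 = 143 × 202 mm
N3: ⌊202/2⌋ × 143 = 101 × 143 mm
N4: ⌊143/2⌋ × 101 = 71 × 101 mm
N5: ⌊101/2⌋ × 71 = 50 × 71 mm

50 × 71 mm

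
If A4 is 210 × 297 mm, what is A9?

37 × 52 mm

A5: ⌊297/2⌋ × 210 = 148 × 210 mm
A6: ⌊210/2⌋ × 148 = 105 × 148 mm
A7: ⌊148/2⌋ × 105 = 74 × 105 mm
A8: ⌊105/2⌋ × 74 = 52 × 74 mm
A9: ⌊74/2⌋ × 52 = 37 × 52 mm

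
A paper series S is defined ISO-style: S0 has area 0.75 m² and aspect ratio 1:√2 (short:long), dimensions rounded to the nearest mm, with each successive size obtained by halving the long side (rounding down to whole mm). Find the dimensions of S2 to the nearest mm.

364 × 515 mm

Let S0's short side be w mm. w · w√2 = 0.75 m² = 750,000 mm², so w ≈ 728.2 mm and w√2 ≈ 1029.9 mm → S0 = 728 × 1030 mm.
S1: ⌊1030/2⌋ × 728 = 515 × 728 mm
S2: ⌊728/2⌋ × 515 = 364 × 515 mm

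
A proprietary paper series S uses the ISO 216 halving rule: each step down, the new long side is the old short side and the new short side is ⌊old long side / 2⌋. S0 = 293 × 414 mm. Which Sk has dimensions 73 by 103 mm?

S0: 293 × 414 mm
S1: 207 × 293 mm
S2: 146 × 207 mm
S3: 103 × 146 mm
S4: 73 × 103 mm
S5: 51 × 73 mm
→ matches S4.

S4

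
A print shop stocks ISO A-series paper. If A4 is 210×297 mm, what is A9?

A5: ⌊297/2⌋ × 210 = 148 × 210 mm
A6: ⌊210/2⌋ × 148 = 105 × 148 mm
A7: ⌊148/2⌋ × 105 = 74 × 105 mm
A8: ⌊105/2⌋ × 74 = 52 × 74 mm
A9: ⌊74/2⌋ × 52 = 37 × 52 mm

37 × 52 mm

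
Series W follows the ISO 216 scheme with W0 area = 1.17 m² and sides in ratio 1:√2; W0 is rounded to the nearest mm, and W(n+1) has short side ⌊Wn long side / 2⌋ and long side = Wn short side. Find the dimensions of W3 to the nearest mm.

321 × 455 mm

Let W0's short side be w mm. w · w√2 = 1.17 m² = 1,170,000 mm², so w ≈ 909.6 mm and w√2 ≈ 1286.3 mm → W0 = 910 × 1286 mm.
W1: ⌊1286/2⌋ × 910 = 643 × 910 mm
W2: ⌊910/2⌋ × 643 = 455 × 643 mm
W3: ⌊643/2⌋ × 455 = 321 × 455 mm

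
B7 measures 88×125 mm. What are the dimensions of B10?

31 × 44 mm

B8: ⌊125/2⌋ × 88 = 62 × 88 mm
B9: ⌊88/2⌋ × 62 = 44 × 62 mm
B10: ⌊62/2⌋ × 44 = 31 × 44 mm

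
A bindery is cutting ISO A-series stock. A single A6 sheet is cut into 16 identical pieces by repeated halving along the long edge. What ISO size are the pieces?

A10

16 = 2^4, so 4 halving steps.
A6 → A7 → … → A10 after 4 steps.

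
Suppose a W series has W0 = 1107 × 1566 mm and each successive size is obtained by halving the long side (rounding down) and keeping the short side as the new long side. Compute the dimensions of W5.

W1: ⌊1566/2⌋ × 1107 = 783 × 1107 mm
W2: ⌊1107/2⌋ × 783 = 553 × 783 mm
W3: ⌊783/2⌋ × 553 = 391 × 553 mm
W4: ⌊553/2⌋ × 391 = 276 × 391 mm
W5: ⌊391/2⌋ × 276 = 195 × 276 mm

195 × 276 mm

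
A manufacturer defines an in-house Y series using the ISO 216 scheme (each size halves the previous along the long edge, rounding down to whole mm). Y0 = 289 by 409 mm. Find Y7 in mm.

25 × 36 mm

Y1 = 204 × 289 mm (from Y0 by 1 halving).
Y2: ⌊289/2⌋ × 204 = 144 × 204 mm
Y3: ⌊204/2⌋ × 144 = 102 × 144 mm
Y4: ⌊144/2⌋ × 102 = 72 × 102 mm
Y5: ⌊102/2⌋ × 72 = 51 × 72 mm
Y6: ⌊72/2⌋ × 51 = 36 × 51 mm
Y7: ⌊51/2⌋ × 36 = 25 × 36 mm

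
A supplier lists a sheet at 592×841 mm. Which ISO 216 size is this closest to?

A1 (594 × 841 mm)

Aspect ratio 841/592 ≈ 1.421 — close to the ISO √2 ≈ 1.414.
In the A-series (A0 area = 1 m²): A1 = 594 × 841 mm.
Off by 2 mm total — nearest standard size.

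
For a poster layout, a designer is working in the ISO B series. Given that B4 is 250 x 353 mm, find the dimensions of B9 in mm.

B5: ⌊353/2⌋ × 250 = 176 × 250 mm
B6: ⌊250/2⌋ × 176 = 125 × 176 mm
B7: ⌊176/2⌋ × 125 = 88 × 125 mm
B8: ⌊125/2⌋ × 88 = 62 × 88 mm
B9: ⌊88/2⌋ × 62 = 44 × 62 mm

44 × 62 mm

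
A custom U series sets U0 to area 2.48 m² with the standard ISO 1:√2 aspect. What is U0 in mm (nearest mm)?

Let the short side be w mm. Then w · w√2 = 2.48 m² = 2,480,000 mm².
w² = 2,480,000/√2, so w ≈ 1324.2 mm; long side = w√2 ≈ 1872.8 mm.

1324 × 1873 mm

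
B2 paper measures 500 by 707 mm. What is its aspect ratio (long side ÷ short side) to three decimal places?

707 / 500 = 1.414
Matches √2 ≈ 1.414 — the ISO 216 defining ratio.

1.414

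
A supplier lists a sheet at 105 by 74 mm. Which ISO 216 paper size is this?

Aspect ratio 105/74 ≈ 1.419 — close to the ISO √2 ≈ 1.414.
In the A-series (A0 area = 1 m²): A7 = 74 × 105 mm.

A7 (74 × 105 mm)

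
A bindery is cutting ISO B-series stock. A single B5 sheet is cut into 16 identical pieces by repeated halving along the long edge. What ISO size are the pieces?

16 = 2^4, so 4 halving steps.
B5 → B6 → … → B9 after 4 steps.

B9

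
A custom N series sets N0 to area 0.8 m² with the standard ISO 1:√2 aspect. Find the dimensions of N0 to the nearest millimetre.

Let the short side be w mm. Then w · w√2 = 0.8 m² = 800,000 mm².
w² = 800,000/√2, so w ≈ 752.1 mm; long side = w√2 ≈ 1063.7 mm.

752 × 1064 mm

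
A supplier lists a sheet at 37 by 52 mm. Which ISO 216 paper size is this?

Aspect ratio 52/37 ≈ 1.405 — close to the ISO √2 ≈ 1.414.
In the A-series (A0 area = 1 m²): A9 = 37 × 52 mm.

A9 (37 × 52 mm)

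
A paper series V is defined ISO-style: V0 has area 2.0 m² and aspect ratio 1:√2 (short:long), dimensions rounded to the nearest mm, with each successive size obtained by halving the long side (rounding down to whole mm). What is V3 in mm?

420 × 594 mm

Let V0's short side be w mm. w · w√2 = 2.0 m² = 2,000,000 mm², so w ≈ 1189.2 mm and w√2 ≈ 1681.8 mm → V0 = 1189 × 1682 mm.
V1: ⌊1682/2⌋ × 1189 = 841 × 1189 mm
V2: ⌊1189/2⌋ × 841 = 594 × 841 mm
V3: ⌊841/2⌋ × 594 = 420 × 594 mm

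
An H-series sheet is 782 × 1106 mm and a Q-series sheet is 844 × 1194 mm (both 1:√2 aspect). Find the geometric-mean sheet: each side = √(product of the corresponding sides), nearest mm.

Short side: √(782 · 844) = √660008 ≈ 812.4 → 812 mm
Long side: √(1106 · 1194) = √1320564 ≈ 1149.2 → 1149 mm

812 × 1149 mm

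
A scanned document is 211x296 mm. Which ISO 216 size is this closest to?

Aspect ratio 296/211 ≈ 1.403 — close to the ISO √2 ≈ 1.414.
In the A-series (A0 area = 1 m²): A4 = 210 × 297 mm.
Off by 2 mm total — nearest standard size.

A4 (210 × 297 mm)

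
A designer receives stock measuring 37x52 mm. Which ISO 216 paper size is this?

Aspect ratio 52/37 ≈ 1.405 — close to the ISO √2 ≈ 1.414.
In the A-series (A0 area = 1 m²): A9 = 37 × 52 mm.

A9 (37 × 52 mm)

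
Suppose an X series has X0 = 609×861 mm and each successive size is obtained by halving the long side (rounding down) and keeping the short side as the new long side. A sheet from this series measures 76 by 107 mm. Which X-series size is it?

X6

X0: 609 × 861 mm
X1: 430 × 609 mm
X2: 304 × 430 mm
X3: 215 × 304 mm
X4: 152 × 215 mm
X5: 107 × 152 mm
X6: 76 × 107 mm
X7: 53 × 76 mm
→ matches X6.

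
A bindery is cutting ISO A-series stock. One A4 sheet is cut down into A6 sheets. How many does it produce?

4

Each ISO step halves the sheet: 1 × A4 → 2 × A5 → 4 × A6
From A4 to A6 is 2 halving steps: 2^2 = 4.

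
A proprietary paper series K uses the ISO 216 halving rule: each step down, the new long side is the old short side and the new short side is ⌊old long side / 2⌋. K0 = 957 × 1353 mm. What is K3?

338 × 478 mm

K1: ⌊1353/2⌋ × 957 = 676 × 957 mm
K2: ⌊957/2⌋ × 676 = 478 × 676 mm
K3: ⌊676/2⌋ × 478 = 338 × 478 mm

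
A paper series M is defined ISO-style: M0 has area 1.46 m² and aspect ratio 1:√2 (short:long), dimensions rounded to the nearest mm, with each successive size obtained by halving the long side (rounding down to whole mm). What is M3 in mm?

Let M0's short side be w mm. w · w√2 = 1.46 m² = 1,460,000 mm², so w ≈ 1016.1 mm and w√2 ≈ 1436.9 mm → M0 = 1016 × 1437 mm.
M1: ⌊1437/2⌋ × 1016 = 718 × 1016 mm
M2: ⌊1016/2⌋ × 718 = 508 × 718 mm
M3: ⌊718/2⌋ × 508 = 359 × 508 mm

359 × 508 mm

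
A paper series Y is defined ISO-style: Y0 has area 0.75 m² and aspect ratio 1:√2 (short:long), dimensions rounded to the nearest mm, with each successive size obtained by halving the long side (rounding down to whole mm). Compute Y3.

Let Y0's short side be w mm. w · w√2 = 0.75 m² = 750,000 mm², so w ≈ 728.2 mm and w√2 ≈ 1029.9 mm → Y0 = 728 × 1030 mm.
Y1: ⌊1030/2⌋ × 728 = 515 × 728 mm
Y2: ⌊728/2⌋ × 515 = 364 × 515 mm
Y3: ⌊515/2⌋ × 364 = 257 × 364 mm

257 × 364 mm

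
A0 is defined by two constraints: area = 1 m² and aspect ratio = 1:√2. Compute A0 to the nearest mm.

841 × 1189 mm

Let the short side be w mm. Then the long side is w√2 and w · w√2 = 10⁶ mm².
w² = 10⁶/√2, so w = 1000 / 2^(1/4) ≈ 840.9 mm; long side = 1000 · 2^(1/4) ≈ 1189.2 mm.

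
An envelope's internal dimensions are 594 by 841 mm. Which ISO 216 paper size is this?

Aspect ratio 841/594 ≈ 1.416 — close to the ISO √2 ≈ 1.414.
In the A-series (A0 area = 1 m²): A1 = 594 × 841 mm.

A1 (594 × 841 mm)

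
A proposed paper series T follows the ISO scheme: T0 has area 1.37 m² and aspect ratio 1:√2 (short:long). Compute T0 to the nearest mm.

984 × 1392 mm

Let the short side be w mm. Then w · w√2 = 1.37 m² = 1,370,000 mm².
w² = 1,370,000/√2, so w ≈ 984.2 mm; long side = w√2 ≈ 1391.9 mm.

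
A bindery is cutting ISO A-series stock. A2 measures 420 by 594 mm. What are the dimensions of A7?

74 × 105 mm

A3: ⌊594/2⌋ × 420 = 297 × 420 mm
A4: ⌊420/2⌋ × 297 = 210 × 297 mm
A5: ⌊297/2⌋ × 210 = 148 × 210 mm
A6: ⌊210/2⌋ × 148 = 105 × 148 mm
A7: ⌊148/2⌋ × 105 = 74 × 105 mm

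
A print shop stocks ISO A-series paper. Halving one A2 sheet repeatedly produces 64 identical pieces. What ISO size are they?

A8

64 = 2^6, so 6 halving steps.
A2 → A3 → … → A8 after 6 steps.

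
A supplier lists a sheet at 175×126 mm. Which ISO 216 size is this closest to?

Aspect ratio 175/126 ≈ 1.389 (ISO target is √2 ≈ 1.414).
In the B-series (B0 = 1000 × 1414 mm): B6 = 125 × 176 mm.
Off by 2 mm total — nearest standard size.

B6 (125 × 176 mm)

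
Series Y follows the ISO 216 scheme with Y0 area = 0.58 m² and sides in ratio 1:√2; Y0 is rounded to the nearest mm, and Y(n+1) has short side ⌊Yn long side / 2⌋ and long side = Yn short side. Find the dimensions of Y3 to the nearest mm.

Let Y0's short side be w mm. w · w√2 = 0.58 m² = 580,000 mm², so w ≈ 640.4 mm and w√2 ≈ 905.7 mm → Y0 = 640 × 906 mm.
Y1: ⌊906/2⌋ × 640 = 453 × 640 mm
Y2: ⌊640/2⌋ × 453 = 320 × 453 mm
Y3: ⌊453/2⌋ × 320 = 226 × 320 mm

226 × 320 mm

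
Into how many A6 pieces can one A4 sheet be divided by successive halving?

4

A4 = 210 × 297 mm; A6 = 105 × 148 mm.
Each halving step doubles the count; 2 steps from A4 to A6.
2^2 = 4.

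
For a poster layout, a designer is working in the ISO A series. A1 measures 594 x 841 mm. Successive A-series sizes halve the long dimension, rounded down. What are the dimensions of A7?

74 × 105 mm

A2: ⌊841/2⌋ × 594 = 420 × 594 mm
A3: ⌊594/2⌋ × 420 = 297 × 420 mm
A4: ⌊420/2⌋ × 297 = 210 × 297 mm
A5: ⌊297/2⌋ × 210 = 148 × 210 mm
A6: ⌊210/2⌋ × 148 = 105 × 148 mm
A7: ⌊148/2⌋ × 105 = 74 × 105 mm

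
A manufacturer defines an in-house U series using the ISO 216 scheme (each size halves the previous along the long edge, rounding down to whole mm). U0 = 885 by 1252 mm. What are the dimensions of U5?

U1 = 626 × 885 mm (from U0 by 1 halving).
U2: ⌊885/2⌋ × 626 = 442 × 626 mm
U3: ⌊626/2⌋ × 442 = 313 × 442 mm
U4: ⌊442/2⌋ × 313 = 221 × 313 mm
U5: ⌊313/2⌋ × 221 = 156 × 221 mm

156 × 221 mm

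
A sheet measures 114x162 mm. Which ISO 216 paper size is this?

Aspect ratio 162/114 ≈ 1.421 — close to the ISO √2 ≈ 1.414.
In the C-series (envelope sizes, between A and B): C6 = 114 × 162 mm.

C6 (114 × 162 mm)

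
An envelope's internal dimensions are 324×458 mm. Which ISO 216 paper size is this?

C3 (324 × 458 mm)

Aspect ratio 458/324 ≈ 1.414 — close to the ISO √2 ≈ 1.414.
In the C-series (envelope sizes, between A and B): C3 = 324 × 458 mm.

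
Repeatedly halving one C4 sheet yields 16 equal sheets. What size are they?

C8

16 = 2^4, so 4 halving steps.
C4 → C5 → … → C8 after 4 steps.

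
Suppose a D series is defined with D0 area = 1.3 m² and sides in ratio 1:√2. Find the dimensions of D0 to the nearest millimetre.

Let the short side be w mm. Then w · w√2 = 1.3 m² = 1,300,000 mm².
w² = 1,300,000/√2, so w ≈ 958.8 mm; long side = w√2 ≈ 1355.9 mm.

959 × 1356 mm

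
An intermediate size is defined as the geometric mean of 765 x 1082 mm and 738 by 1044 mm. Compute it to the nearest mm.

Short side: √(765 · 738) = √564570 ≈ 751.4 → 751 mm
Long side: √(1082 · 1044) = √1129608 ≈ 1062.8 → 1063 mm

751 × 1063 mm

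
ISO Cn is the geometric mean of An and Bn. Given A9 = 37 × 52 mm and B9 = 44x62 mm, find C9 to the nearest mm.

40 × 57 mm

Short side: √(37 · 44) = √1628 ≈ 40.3 → 40 mm
Long side: √(52 · 62) = √3224 ≈ 56.8 → 57 mm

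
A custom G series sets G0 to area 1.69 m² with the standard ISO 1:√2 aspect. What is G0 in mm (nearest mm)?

1093 × 1546 mm

Let the short side be w mm. Then w · w√2 = 1.69 m² = 1,690,000 mm².
w² = 1,690,000/√2, so w ≈ 1093.2 mm; long side = w√2 ≈ 1546.0 mm.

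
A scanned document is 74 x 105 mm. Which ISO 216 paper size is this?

A7 (74 × 105 mm)

Aspect ratio 105/74 ≈ 1.419 — close to the ISO √2 ≈ 1.414.
In the A-series (A0 area = 1 m²): A7 = 74 × 105 mm.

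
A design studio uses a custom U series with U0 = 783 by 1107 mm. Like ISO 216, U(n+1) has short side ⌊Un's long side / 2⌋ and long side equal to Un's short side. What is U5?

U1 = 553 × 783 mm (from U0 by 1 halving).
U2: ⌊783/2⌋ × 553 = 391 × 553 mm
U3: ⌊553/2⌋ × 391 = 276 × 391 mm
U4: ⌊391/2⌋ × 276 = 195 × 276 mm
U5: ⌊276/2⌋ × 195 = 138 × 195 mm

138 × 195 mm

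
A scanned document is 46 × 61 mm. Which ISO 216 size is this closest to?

B9 (44 × 62 mm)

Aspect ratio 61/46 ≈ 1.326 (ISO target is √2 ≈ 1.414).
In the B-series (B0 = 1000 × 1414 mm): B9 = 44 × 62 mm.
Off by 3 mm total — nearest standard size.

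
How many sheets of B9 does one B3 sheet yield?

64

Each ISO step halves the sheet: 1 × B3 → 2 × B4 → 4 × B5 → 8 × B6 → …
From B3 to B9 is 6 halving steps: 2^6 = 64.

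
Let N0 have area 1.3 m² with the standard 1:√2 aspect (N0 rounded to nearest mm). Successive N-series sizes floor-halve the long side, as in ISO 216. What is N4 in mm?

Let N0's short side be w mm. w · w√2 = 1.3 m² = 1,300,000 mm², so w ≈ 958.8 mm and w√2 ≈ 1355.9 mm → N0 = 959 × 1356 mm.
N1: ⌊1356/2⌋ × 959 = 678 × 959 mm
N2: ⌊959/2⌋ × 678 = 479 × 678 mm
N3: ⌊678/2⌋ × 479 = 339 × 479 mm
N4: ⌊479/2⌋ × 339 = 239 × 339 mm

239 × 339 mm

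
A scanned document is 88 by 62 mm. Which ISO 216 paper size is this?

B8 (62 × 88 mm)

Aspect ratio 88/62 ≈ 1.419 — close to the ISO √2 ≈ 1.414.
In the B-series (B0 = 1000 × 1414 mm): B8 = 62 × 88 mm.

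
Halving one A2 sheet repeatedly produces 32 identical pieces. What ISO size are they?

32 = 2^5, so 5 halving steps.
A2 → A3 → … → A7 after 5 steps.

A7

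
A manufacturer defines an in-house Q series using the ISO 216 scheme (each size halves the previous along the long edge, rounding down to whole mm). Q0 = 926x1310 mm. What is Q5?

Q1: ⌊1310/2⌋ × 926 = 655 × 926 mm
Q2: ⌊926/2⌋ × 655 = 463 × 655 mm
Q3: ⌊655/2⌋ × 463 = 327 × 463 mm
Q4: ⌊463/2⌋ × 327 = 231 × 327 mm
Q5: ⌊327/2⌋ × 231 = 163 × 231 mm

163 × 231 mm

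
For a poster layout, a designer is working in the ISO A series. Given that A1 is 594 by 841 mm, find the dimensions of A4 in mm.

210 × 297 mm

A2: ⌊841/2⌋ × 594 = 420 × 594 mm
A3: ⌊594/2⌋ × 420 = 297 × 420 mm
A4: ⌊420/2⌋ × 297 = 210 × 297 mm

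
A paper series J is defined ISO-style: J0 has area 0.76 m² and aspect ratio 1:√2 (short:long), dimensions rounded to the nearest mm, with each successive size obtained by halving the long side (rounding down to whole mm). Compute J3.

Let J0's short side be w mm. w · w√2 = 0.76 m² = 760,000 mm², so w ≈ 733.1 mm and w√2 ≈ 1036.7 mm → J0 = 733 × 1037 mm.
J1: ⌊1037/2⌋ × 733 = 518 × 733 mm
J2: ⌊733/2⌋ × 518 = 366 × 518 mm
J3: ⌊518/2⌋ × 366 = 259 × 366 mm

259 × 366 mm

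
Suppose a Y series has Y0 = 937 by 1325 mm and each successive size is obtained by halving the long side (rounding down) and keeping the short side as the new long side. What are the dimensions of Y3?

Y1: ⌊1325/2⌋ × 937 = 662 × 937 mm
Y2: ⌊937/2⌋ × 662 = 468 × 662 mm
Y3: ⌊662/2⌋ × 468 = 331 × 468 mm

331 × 468 mm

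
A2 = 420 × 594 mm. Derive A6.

105 × 148 mm

A3: ⌊594/2⌋ × 420 = 297 × 420 mm
A4: ⌊420/2⌋ × 297 = 210 × 297 mm
A5: ⌊297/2⌋ × 210 = 148 × 210 mm
A6: ⌊210/2⌋ × 148 = 105 × 148 mm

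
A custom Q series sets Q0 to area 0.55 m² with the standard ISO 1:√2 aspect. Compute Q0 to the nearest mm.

Let the short side be w mm. Then w · w√2 = 0.55 m² = 550,000 mm².
w² = 550,000/√2, so w ≈ 623.6 mm; long side = w√2 ≈ 881.9 mm.

624 × 882 mm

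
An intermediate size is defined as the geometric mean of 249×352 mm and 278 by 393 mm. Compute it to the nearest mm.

Short side: √(249 · 278) = √69222 ≈ 263.1 → 263 mm
Long side: √(352 · 393) = √138336 ≈ 371.9 → 372 mm

263 × 372 mm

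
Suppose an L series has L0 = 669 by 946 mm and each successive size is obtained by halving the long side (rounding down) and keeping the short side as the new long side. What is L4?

L1: ⌊946/2⌋ × 669 = 473 × 669 mm
L2: ⌊669/2⌋ × 473 = 334 × 473 mm
L3: ⌊473/2⌋ × 334 = 236 × 334 mm
L4: ⌊334/2⌋ × 236 = 167 × 236 mm

167 × 236 mm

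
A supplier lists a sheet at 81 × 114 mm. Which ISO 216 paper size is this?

C7 (81 × 114 mm)

Aspect ratio 114/81 ≈ 1.407 — close to the ISO √2 ≈ 1.414.
In the C-series (envelope sizes, between A and B): C7 = 81 × 114 mm.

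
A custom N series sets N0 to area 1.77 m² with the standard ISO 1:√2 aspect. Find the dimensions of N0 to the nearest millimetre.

1119 × 1582 mm

Let the short side be w mm. Then w · w√2 = 1.77 m² = 1,770,000 mm².
w² = 1,770,000/√2, so w ≈ 1118.7 mm; long side = w√2 ≈ 1582.1 mm.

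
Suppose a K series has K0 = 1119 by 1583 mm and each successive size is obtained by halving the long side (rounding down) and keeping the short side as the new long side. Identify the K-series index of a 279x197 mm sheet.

K0: 1119 × 1583 mm
K1: 791 × 1119 mm
K2: 559 × 791 mm
K3: 395 × 559 mm
K4: 279 × 395 mm
K5: 197 × 279 mm
K6: 139 × 197 mm
→ matches K5.

K5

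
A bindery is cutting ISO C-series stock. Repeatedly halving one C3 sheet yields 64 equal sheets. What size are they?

64 = 2^6, so 6 halving steps.
C3 → C4 → … → C9 after 6 steps.

C9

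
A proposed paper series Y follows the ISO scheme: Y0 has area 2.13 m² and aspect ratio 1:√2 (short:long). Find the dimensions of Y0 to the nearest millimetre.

1227 × 1736 mm

Let the short side be w mm. Then w · w√2 = 2.13 m² = 2,130,000 mm².
w² = 2,130,000/√2, so w ≈ 1227.2 mm; long side = w√2 ≈ 1735.6 mm.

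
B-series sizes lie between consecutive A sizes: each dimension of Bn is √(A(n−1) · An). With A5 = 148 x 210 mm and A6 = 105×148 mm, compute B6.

125 × 176 mm

Short side: √(148 · 105) = √15540 ≈ 124.7 → 125 mm
Long side: √(210 · 148) = √31080 ≈ 176.3 → 176 mm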